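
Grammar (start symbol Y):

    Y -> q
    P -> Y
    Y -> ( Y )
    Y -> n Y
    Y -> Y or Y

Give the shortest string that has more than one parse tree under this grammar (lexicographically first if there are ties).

length 1: no string has ≥2 trees
length 2: no string has ≥2 trees
length 3: no string has ≥2 trees
length 4: n q or q has 2 parse trees

Two derivations of n q or q:
  Y ⇒ n Y ⇒ n Y or Y ⇒ n q or Y ⇒ n q or q
  Y ⇒ Y or Y ⇒ n Y or Y ⇒ n q or Y ⇒ n q or q

n q or q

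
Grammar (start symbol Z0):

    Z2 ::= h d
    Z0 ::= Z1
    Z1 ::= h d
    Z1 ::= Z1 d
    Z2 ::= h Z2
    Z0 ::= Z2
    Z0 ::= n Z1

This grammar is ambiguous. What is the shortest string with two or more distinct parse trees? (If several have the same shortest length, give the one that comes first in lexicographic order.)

h d

length 2: h d has 2 parse trees

Two derivations of h d:
  Z0 ⇒ Z1 ⇒ h d
  Z0 ⇒ Z2 ⇒ h d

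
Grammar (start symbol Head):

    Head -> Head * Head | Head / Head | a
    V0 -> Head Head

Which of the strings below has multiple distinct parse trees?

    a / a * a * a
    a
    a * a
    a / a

a / a * a * a: 5 trees
a: 1 tree
a * a: 1 tree
a / a: 1 tree

a / a * a * a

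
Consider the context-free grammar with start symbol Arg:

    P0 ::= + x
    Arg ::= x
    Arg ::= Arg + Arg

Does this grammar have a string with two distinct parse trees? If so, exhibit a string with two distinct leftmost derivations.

Ambiguous

Witness: x + x + x

Derivation 1: Arg ⇒ Arg + Arg ⇒ x + Arg ⇒ x + Arg + Arg ⇒ x + x + Arg ⇒ x + x + x
Derivation 2: Arg ⇒ Arg + Arg ⇒ Arg + Arg + Arg ⇒ x + Arg + Arg ⇒ x + x + Arg ⇒ x + x + x

Two distinct leftmost derivations for the same string.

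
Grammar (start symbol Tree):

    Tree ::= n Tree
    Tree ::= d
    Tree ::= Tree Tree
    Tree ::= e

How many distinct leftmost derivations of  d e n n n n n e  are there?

2

Parse trees for d e n n n n n e:
  [Tree [Tree d] [Tree [Tree e] [Tree n [Tree n [Tree n [Tree n [Tree n [Tree e]]]]]]]]
  [Tree [Tree [Tree d] [Tree e]] [Tree n [Tree n [Tree n [Tree n [Tree n [Tree e]]]]]]]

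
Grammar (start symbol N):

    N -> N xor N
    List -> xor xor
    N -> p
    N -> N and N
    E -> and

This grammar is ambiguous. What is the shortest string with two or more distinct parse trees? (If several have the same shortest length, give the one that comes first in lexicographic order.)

length 1: no string has ≥2 trees
length 3: no string has ≥2 trees
length 5: p and p and p has 2 parse trees

Two derivations of p and p and p:
  N ⇒ N and N ⇒ p and N ⇒ p and N and N ⇒ p and p and N ⇒ p and p and p
  N ⇒ N and N ⇒ N and N and N ⇒ p and N and N ⇒ p and p and N ⇒ p and p and p

p and p and p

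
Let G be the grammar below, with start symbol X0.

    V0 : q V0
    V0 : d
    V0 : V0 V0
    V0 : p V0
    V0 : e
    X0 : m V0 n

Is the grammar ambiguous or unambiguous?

Witness: m d d d n

Derivation 1: X0 ⇒ m V0 n ⇒ m V0 V0 n ⇒ m d V0 n ⇒ m d V0 V0 n ⇒ m d d V0 n ⇒ m d d d n
Derivation 2: X0 ⇒ m V0 n ⇒ m V0 V0 n ⇒ m V0 V0 V0 n ⇒ m d V0 V0 n ⇒ m d d V0 n ⇒ m d d d n

Two distinct leftmost derivations for the same string.

Ambiguous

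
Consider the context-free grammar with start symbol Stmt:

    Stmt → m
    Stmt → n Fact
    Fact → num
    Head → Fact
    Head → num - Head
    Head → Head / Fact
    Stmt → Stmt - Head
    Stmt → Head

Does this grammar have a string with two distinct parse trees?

Ambiguous

Witness: num - num

Derivation 1: Stmt ⇒ Stmt - Head ⇒ Head - Head ⇒ Fact - Head ⇒ num - Head ⇒ num - Fact ⇒ num - num
Derivation 2: Stmt ⇒ Head ⇒ num - Head ⇒ num - Fact ⇒ num - num

Two distinct leftmost derivations for the same string.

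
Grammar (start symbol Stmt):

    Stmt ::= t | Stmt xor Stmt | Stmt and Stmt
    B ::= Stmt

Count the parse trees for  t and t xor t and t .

5

Parse trees for t and t xor t and t:
  [Stmt [Stmt [Stmt t] and [Stmt t]] xor [Stmt [Stmt t] and [Stmt t]]]
  [Stmt [Stmt t] and [Stmt [Stmt t] xor [Stmt [Stmt t] and [Stmt t]]]]
  [Stmt [Stmt t] and [Stmt [Stmt [Stmt t] xor [Stmt t]] and [Stmt t]]]
  [Stmt [Stmt [Stmt [Stmt t] and [Stmt t]] xor [Stmt t]] and [Stmt t]]
  [Stmt [Stmt [Stmt t] and [Stmt [Stmt t] xor [Stmt t]]] and [Stmt t]]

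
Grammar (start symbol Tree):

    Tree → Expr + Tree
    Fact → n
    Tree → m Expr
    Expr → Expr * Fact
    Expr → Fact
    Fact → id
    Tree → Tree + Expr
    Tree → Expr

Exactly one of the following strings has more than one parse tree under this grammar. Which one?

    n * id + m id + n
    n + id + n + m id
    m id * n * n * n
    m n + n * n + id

n * id + m id + n: 2 trees
n + id + n + m id: 1 tree
m id * n * n * n: 1 tree
m n + n * n + id: 1 tree

n * id + m id + n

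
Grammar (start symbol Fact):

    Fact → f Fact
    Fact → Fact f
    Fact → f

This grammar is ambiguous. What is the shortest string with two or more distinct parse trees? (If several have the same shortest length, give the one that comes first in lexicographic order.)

f f

length 1: no string has ≥2 trees
length 2: f f has 2 parse trees

Two derivations of f f:
  Fact ⇒ f Fact ⇒ f f
  Fact ⇒ Fact f ⇒ f f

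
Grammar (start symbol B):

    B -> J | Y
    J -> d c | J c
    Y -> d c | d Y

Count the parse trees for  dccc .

Parse trees for dccc:
  [B [J [J [J d c] c] c]]

1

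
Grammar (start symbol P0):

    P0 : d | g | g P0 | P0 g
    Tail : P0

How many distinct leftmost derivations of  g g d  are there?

1

Parse trees for g g d:
  [P0 g [P0 g [P0 d]]]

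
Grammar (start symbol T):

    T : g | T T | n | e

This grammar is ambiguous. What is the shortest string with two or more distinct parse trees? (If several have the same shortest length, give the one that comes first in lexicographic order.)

e e e

length 1: no string has ≥2 trees
length 2: no string has ≥2 trees
length 3: e e e has 2 parse trees

Two derivations of e e e:
  T ⇒ T T ⇒ T T T ⇒ e T T ⇒ e e T ⇒ e e e
  T ⇒ T T ⇒ e T ⇒ e T T ⇒ e e T ⇒ e e e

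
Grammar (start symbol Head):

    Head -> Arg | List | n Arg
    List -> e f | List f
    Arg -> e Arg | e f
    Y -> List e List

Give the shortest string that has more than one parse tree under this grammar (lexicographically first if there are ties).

e f

length 2: e f has 2 parse trees

Two derivations of e f:
  Head ⇒ Arg ⇒ e f
  Head ⇒ List ⇒ e f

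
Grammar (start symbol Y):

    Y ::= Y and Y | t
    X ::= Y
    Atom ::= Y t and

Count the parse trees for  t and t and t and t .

5

Parse trees for t and t and t and t:
  [Y [Y t] and [Y [Y t] and [Y [Y t] and [Y t]]]]
  [Y [Y t] and [Y [Y [Y t] and [Y t]] and [Y t]]]
  [Y [Y [Y t] and [Y t]] and [Y [Y t] and [Y t]]]
  [Y [Y [Y t] and [Y [Y t] and [Y t]]] and [Y t]]
  [Y [Y [Y [Y t] and [Y t]] and [Y t]] and [Y t]]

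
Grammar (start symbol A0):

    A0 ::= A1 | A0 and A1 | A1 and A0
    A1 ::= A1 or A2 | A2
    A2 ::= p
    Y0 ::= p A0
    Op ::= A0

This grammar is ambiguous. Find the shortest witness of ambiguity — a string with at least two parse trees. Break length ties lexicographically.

p and p

length 1: no string has ≥2 trees
length 3: p and p has 2 parse trees

Two derivations of p and p:
  A0 ⇒ A0 and A1 ⇒ A1 and A1 ⇒ A2 and A1 ⇒ p and A1 ⇒ p and A2 ⇒ p and p
  A0 ⇒ A1 and A0 ⇒ A2 and A0 ⇒ p and A0 ⇒ p and A1 ⇒ p and A2 ⇒ p and p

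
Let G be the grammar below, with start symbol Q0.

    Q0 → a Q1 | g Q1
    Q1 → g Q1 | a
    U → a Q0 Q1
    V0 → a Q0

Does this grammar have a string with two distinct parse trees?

Unambiguous

Only Q0, Q1 are reachable from Q0; ignoring the rest: Restricted to the reachable nonterminals, every rule has the form A → t or A → t B, and no two rules for the same A share a first terminal. The grammar encodes a DFA — one run per string.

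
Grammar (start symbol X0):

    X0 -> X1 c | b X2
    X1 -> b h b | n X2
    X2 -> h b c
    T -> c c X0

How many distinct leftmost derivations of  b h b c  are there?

2

Parse trees for b h b c:
  [X0 [X1 b h b] c]
  [X0 b [X2 h b c]]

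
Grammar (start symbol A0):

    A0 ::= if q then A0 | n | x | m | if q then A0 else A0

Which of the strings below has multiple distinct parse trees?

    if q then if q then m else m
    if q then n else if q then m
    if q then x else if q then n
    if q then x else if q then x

if q then if q then m else m: 2 trees
if q then n else if q then m: 1 tree
if q then x else if q then n: 1 tree
if q then x else if q then x: 1 tree

if q then if q then m else m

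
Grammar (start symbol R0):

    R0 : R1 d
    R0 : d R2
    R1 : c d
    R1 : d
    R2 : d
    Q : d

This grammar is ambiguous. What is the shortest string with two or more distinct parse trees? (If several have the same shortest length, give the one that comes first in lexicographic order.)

length 2: d d has 2 parse trees

Two derivations of d d:
  R0 ⇒ R1 d ⇒ d d
  R0 ⇒ d R2 ⇒ d d

d d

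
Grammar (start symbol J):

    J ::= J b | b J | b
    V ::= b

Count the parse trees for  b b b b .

8

Parse trees for b b b b:
  [J [J [J [J b] b] b] b]
  [J [J [J b [J b]] b] b]
  [J [J b [J [J b] b]] b]
  [J [J b [J b [J b]]] b]
  [J b [J [J [J b] b] b]]
  [J b [J [J b [J b]] b]]
  [J b [J b [J [J b] b]]]
  [J b [J b [J b [J b]]]]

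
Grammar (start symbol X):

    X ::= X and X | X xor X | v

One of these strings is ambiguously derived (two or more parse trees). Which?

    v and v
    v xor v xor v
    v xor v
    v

v xor v xor v

v and v: 1 tree
v xor v xor v: 2 trees
v xor v: 1 tree
v: 1 tree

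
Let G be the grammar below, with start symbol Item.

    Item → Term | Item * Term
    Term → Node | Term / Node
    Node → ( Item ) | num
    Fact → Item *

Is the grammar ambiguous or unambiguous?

Only Item, Term, Node are reachable from Item; ignoring the rest: Item → Item * Term | Term  ;  Term → Term / Node | Node  — a left-associative chain with Node at the bottom. Each string factors uniquely by precedence.

Unambiguous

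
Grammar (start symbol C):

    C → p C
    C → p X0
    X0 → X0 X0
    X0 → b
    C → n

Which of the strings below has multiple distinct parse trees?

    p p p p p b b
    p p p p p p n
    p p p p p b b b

p p p p p b b b

p p p p p b b: 1 tree
p p p p p p n: 1 tree
p p p p p b b b: 2 trees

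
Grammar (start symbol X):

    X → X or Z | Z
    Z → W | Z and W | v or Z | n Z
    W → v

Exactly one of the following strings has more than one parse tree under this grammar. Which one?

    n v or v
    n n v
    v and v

n v or v

n v or v: 2 trees
n n v: 1 tree
v and v: 1 tree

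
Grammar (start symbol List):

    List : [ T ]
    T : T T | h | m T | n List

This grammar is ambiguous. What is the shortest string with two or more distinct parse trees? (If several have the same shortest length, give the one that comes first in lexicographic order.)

[ h h h ]

length 3: no string has ≥2 trees
length 4: no string has ≥2 trees
length 5: [ h h h ] has 2 parse trees

Two derivations of [ h h h ]:
  List ⇒ [ T ] ⇒ [ T T ] ⇒ [ T T T ] ⇒ [ h T T ] ⇒ [ h h T ] ⇒ [ h h h ]
  List ⇒ [ T ] ⇒ [ T T ] ⇒ [ h T ] ⇒ [ h T T ] ⇒ [ h h T ] ⇒ [ h h h ]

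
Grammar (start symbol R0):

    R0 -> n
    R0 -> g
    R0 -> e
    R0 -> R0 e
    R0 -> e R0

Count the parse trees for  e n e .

2

Parse trees for e n e:
  [R0 [R0 e [R0 n]] e]
  [R0 e [R0 [R0 n] e]]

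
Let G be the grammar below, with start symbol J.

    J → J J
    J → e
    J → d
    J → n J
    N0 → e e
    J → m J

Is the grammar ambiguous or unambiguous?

Witness: d d d

Derivation 1: J ⇒ J J ⇒ J J J ⇒ d J J ⇒ d d J ⇒ d d d
Derivation 2: J ⇒ J J ⇒ d J ⇒ d J J ⇒ d d J ⇒ d d d

Two distinct leftmost derivations for the same string.

Ambiguous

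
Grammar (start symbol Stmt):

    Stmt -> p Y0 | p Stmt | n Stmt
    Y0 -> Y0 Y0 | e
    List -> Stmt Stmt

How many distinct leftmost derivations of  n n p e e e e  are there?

Parse trees for n n p e e e e:
  [Stmt n [Stmt n [Stmt p [Y0 [Y0 e] [Y0 [Y0 e] [Y0 [Y0 e] [Y0 e]]]]]]]
  [Stmt n [Stmt n [Stmt p [Y0 [Y0 e] [Y0 [Y0 [Y0 e] [Y0 e]] [Y0 e]]]]]]
  [Stmt n [Stmt n [Stmt p [Y0 [Y0 [Y0 e] [Y0 e]] [Y0 [Y0 e] [Y0 e]]]]]]
  [Stmt n [Stmt n [Stmt p [Y0 [Y0 [Y0 e] [Y0 [Y0 e] [Y0 e]]] [Y0 e]]]]]
  [Stmt n [Stmt n [Stmt p [Y0 [Y0 [Y0 [Y0 e] [Y0 e]] [Y0 e]] [Y0 e]]]]]

5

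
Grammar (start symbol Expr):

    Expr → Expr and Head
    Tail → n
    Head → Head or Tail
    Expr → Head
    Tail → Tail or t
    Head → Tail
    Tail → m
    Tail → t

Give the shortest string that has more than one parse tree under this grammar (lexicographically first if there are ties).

length 1: no string has ≥2 trees
length 3: m or t has 2 parse trees

Two derivations of m or t:
  Expr ⇒ Head ⇒ Head or Tail ⇒ Tail or Tail ⇒ m or Tail ⇒ m or t
  Expr ⇒ Head ⇒ Tail ⇒ Tail or t ⇒ m or t

m or t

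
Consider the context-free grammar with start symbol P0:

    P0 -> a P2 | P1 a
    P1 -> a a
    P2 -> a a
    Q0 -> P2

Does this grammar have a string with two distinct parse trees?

Ambiguous

Witness: a a a

Derivation 1: P0 ⇒ a P2 ⇒ a a a
Derivation 2: P0 ⇒ P1 a ⇒ a a a

Two distinct leftmost derivations for the same string.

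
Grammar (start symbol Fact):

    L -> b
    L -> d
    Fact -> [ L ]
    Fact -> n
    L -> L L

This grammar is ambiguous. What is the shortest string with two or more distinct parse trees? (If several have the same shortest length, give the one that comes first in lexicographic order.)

length 1: no string has ≥2 trees
length 3: no string has ≥2 trees
length 4: no string has ≥2 trees
length 5: [ b b b ] has 2 parse trees

Two derivations of [ b b b ]:
  Fact ⇒ [ L ] ⇒ [ L L ] ⇒ [ b L ] ⇒ [ b L L ] ⇒ [ b b L ] ⇒ [ b b b ]
  Fact ⇒ [ L ] ⇒ [ L L ] ⇒ [ L L L ] ⇒ [ b L L ] ⇒ [ b b L ] ⇒ [ b b b ]

[ b b b ]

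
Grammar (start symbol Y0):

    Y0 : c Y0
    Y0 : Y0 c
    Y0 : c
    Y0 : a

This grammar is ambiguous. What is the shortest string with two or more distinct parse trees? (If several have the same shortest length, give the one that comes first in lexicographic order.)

length 1: no string has ≥2 trees
length 2: c c has 2 parse trees

Two derivations of c c:
  Y0 ⇒ c Y0 ⇒ c c
  Y0 ⇒ Y0 c ⇒ c c

c c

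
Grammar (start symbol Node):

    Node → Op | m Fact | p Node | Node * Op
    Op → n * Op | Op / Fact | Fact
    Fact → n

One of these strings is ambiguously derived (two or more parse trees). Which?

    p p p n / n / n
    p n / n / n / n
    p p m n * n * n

p p m n * n * n

p p p n / n / n: 1 tree
p n / n / n / n: 1 tree
p p m n * n * n: 9 trees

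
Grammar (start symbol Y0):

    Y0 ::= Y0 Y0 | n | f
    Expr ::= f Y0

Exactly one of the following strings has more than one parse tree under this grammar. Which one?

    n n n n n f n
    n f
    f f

n n n n n f n: 132 trees
n f: 1 tree
f f: 1 tree

n n n n n f n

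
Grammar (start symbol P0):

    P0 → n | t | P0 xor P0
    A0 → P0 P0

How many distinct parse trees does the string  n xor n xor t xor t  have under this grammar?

Parse trees for n xor n xor t xor t:
  [P0 [P0 n] xor [P0 [P0 n] xor [P0 [P0 t] xor [P0 t]]]]
  [P0 [P0 n] xor [P0 [P0 [P0 n] xor [P0 t]] xor [P0 t]]]
  [P0 [P0 [P0 n] xor [P0 n]] xor [P0 [P0 t] xor [P0 t]]]
  [P0 [P0 [P0 n] xor [P0 [P0 n] xor [P0 t]]] xor [P0 t]]
  [P0 [P0 [P0 [P0 n] xor [P0 n]] xor [P0 t]] xor [P0 t]]

5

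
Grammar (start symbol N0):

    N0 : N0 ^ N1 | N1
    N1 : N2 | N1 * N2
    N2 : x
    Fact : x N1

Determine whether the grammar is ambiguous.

(Fact is unreachable from N0, so its rules don't affect L(N0).) This is a standard precedence ladder (N0 over N1 over N2), with each level left-recursive on its own operator ('^' at N0, '*' at N1). That structure is LR(1), hence unambiguous.

Unambiguous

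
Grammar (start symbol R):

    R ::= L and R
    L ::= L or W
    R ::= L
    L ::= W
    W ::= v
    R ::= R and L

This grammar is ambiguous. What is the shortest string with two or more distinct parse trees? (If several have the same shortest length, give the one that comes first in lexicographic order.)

v and v

length 1: no string has ≥2 trees
length 3: v and v has 2 parse trees

Two derivations of v and v:
  R ⇒ L and R ⇒ W and R ⇒ v and R ⇒ v and L ⇒ v and W ⇒ v and v
  R ⇒ R and L ⇒ L and L ⇒ W and L ⇒ v and L ⇒ v and W ⇒ v and v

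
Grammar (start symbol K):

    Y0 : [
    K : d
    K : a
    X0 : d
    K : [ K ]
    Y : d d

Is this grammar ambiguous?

Unambiguous

(Y0, Y, X0 are unreachable from K, so their rules don't affect L(K).) Each string is a nest of matched brackets around a single atom. An opening bracket forces the recursive rule; an atom forces the base rule.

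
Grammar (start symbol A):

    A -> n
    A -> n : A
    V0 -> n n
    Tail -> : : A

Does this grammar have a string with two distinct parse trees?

Only A is reachable from A; ignoring the rest: Right-recursive list with a separator: after each atom, whether the separator follows determines the rule. One parse per string.

Unambiguous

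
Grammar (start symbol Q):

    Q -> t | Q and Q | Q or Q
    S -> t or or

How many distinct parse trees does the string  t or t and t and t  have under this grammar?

5

Parse trees for t or t and t and t:
  [Q [Q [Q t] or [Q t]] and [Q [Q t] and [Q t]]]
  [Q [Q [Q [Q t] or [Q t]] and [Q t]] and [Q t]]
  [Q [Q [Q t] or [Q [Q t] and [Q t]]] and [Q t]]
  [Q [Q t] or [Q [Q t] and [Q [Q t] and [Q t]]]]
  [Q [Q t] or [Q [Q [Q t] and [Q t]] and [Q t]]]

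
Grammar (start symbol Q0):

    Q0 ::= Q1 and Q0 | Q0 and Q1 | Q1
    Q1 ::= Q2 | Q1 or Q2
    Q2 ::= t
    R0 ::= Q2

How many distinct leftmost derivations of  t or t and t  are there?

Parse trees for t or t and t:
  [Q0 [Q1 [Q1 [Q2 t]] or [Q2 t]] and [Q0 [Q1 [Q2 t]]]]
  [Q0 [Q0 [Q1 [Q1 [Q2 t]] or [Q2 t]]] and [Q1 [Q2 t]]]

2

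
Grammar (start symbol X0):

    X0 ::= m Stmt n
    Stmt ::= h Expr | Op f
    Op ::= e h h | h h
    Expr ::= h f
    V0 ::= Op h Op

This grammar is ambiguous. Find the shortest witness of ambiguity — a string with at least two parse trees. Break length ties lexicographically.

length 5: m h h f n has 2 parse trees

Two derivations of m h h f n:
  X0 ⇒ m Stmt n ⇒ m h Expr n ⇒ m h h f n
  X0 ⇒ m Stmt n ⇒ m Op f n ⇒ m h h f n

m h h f n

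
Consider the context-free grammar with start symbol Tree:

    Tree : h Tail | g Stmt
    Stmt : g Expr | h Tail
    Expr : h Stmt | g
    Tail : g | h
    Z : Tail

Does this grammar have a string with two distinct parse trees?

Only Tree, Stmt, Expr, Tail are reachable from Tree; ignoring the rest: The reachable rules are right-linear with at most one rule per (nonterminal, next-terminal) pair. Each input token forces the next rule, so parsing is deterministic.

Unambiguous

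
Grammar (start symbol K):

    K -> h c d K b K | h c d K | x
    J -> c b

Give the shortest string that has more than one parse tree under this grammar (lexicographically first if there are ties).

length 1: no string has ≥2 trees
length 4: no string has ≥2 trees
length 6: no string has ≥2 trees
length 7: no string has ≥2 trees
length 9: h c d h c d x b x has 2 parse trees

Two derivations of h c d h c d x b x:
  K ⇒ h c d K b K ⇒ h c d h c d K b K ⇒ h c d h c d x b K ⇒ h c d h c d x b x
  K ⇒ h c d K ⇒ h c d h c d K b K ⇒ h c d h c d x b K ⇒ h c d h c d x b x

h c d h c d x b x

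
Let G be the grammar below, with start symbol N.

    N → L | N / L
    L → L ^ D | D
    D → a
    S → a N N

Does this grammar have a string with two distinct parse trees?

Only N, L, D are reachable from N; ignoring the rest: N → N / L | L  ;  L → L ^ D | D  — a left-associative chain with D at the bottom. Each string factors uniquely by precedence.

Unambiguous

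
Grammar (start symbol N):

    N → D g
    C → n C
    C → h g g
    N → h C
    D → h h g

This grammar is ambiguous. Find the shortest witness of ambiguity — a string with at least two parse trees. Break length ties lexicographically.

length 4: h h g g has 2 parse trees

Two derivations of h h g g:
  N ⇒ D g ⇒ h h g g
  N ⇒ h C ⇒ h h g g

h h g g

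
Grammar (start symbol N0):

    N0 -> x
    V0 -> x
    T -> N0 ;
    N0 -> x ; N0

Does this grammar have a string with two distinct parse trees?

Only N0 is reachable from N0; ignoring the rest: Right-recursive list with a separator: after each atom, whether the separator follows determines the rule. One parse per string.

Unambiguous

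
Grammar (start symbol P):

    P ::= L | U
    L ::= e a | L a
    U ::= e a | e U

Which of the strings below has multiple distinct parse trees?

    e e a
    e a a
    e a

e a

e e a: 1 tree
e a a: 1 tree
e a: 2 trees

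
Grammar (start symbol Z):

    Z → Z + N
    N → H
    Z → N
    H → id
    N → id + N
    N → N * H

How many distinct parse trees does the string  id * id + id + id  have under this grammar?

Parse trees for id * id + id + id:
  [Z [Z [N [N [H id]] * [H id]]] + [N id + [N [H id]]]]
  [Z [Z [Z [N [N [H id]] * [H id]]] + [N [H id]]] + [N [H id]]]

2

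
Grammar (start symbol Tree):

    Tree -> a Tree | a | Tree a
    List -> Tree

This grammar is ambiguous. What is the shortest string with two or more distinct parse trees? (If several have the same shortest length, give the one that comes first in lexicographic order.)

a a

length 1: no string has ≥2 trees
length 2: a a has 2 parse trees

Two derivations of a a:
  Tree ⇒ a Tree ⇒ a a
  Tree ⇒ Tree a ⇒ a a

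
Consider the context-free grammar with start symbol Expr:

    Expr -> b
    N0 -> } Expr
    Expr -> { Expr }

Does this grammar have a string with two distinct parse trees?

Only Expr is reachable from Expr; ignoring the rest: L(Expr) is { openⁿ atom closeⁿ : n ≥ 0 }. The bracket depth fixes n, and the derivation is forced at every step.

Unambiguous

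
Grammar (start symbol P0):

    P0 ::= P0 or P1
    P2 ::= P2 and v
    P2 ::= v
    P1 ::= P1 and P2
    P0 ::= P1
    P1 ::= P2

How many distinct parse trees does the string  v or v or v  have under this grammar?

Parse trees for v or v or v:
  [P0 [P0 [P0 [P1 [P2 v]]] or [P1 [P2 v]]] or [P1 [P2 v]]]

1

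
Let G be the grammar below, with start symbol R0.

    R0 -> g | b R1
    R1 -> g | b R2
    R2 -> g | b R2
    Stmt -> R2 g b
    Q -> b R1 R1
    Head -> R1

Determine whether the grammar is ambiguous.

(Stmt, Q, Head are unreachable from R0, so their rules don't affect L(R0).) Each reachable nonterminal has at most one production per leading terminal, and all productions are right-linear; the derivation is determined token-by-token.

Unambiguous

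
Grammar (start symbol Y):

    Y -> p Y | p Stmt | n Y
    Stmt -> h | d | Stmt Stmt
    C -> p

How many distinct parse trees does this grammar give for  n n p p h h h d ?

Parse trees for n n p p h h h d:
  [Y n [Y n [Y p [Y p [Stmt [Stmt h] [Stmt [Stmt h] [Stmt [Stmt h] [Stmt d]]]]]]]]
  [Y n [Y n [Y p [Y p [Stmt [Stmt h] [Stmt [Stmt [Stmt h] [Stmt h]] [Stmt d]]]]]]]
  [Y n [Y n [Y p [Y p [Stmt [Stmt [Stmt h] [Stmt h]] [Stmt [Stmt h] [Stmt d]]]]]]]
  [Y n [Y n [Y p [Y p [Stmt [Stmt [Stmt h] [Stmt [Stmt h] [Stmt h]]] [Stmt d]]]]]]
  [Y n [Y n [Y p [Y p [Stmt [Stmt [Stmt [Stmt h] [Stmt h]] [Stmt h]] [Stmt d]]]]]]

5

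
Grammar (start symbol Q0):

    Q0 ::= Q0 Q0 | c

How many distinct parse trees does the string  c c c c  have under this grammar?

Parse trees for c c c c:
  [Q0 [Q0 c] [Q0 [Q0 c] [Q0 [Q0 c] [Q0 c]]]]
  [Q0 [Q0 c] [Q0 [Q0 [Q0 c] [Q0 c]] [Q0 c]]]
  [Q0 [Q0 [Q0 c] [Q0 c]] [Q0 [Q0 c] [Q0 c]]]
  [Q0 [Q0 [Q0 c] [Q0 [Q0 c] [Q0 c]]] [Q0 c]]
  [Q0 [Q0 [Q0 [Q0 c] [Q0 c]] [Q0 c]] [Q0 c]]

5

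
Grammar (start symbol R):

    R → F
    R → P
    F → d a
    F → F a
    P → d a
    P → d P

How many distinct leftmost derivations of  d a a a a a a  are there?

1

Parse trees for d a a a a a a:
  [R [F [F [F [F [F [F d a] a] a] a] a] a]]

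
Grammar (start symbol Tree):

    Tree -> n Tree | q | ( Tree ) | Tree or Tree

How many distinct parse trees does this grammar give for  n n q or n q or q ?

12

Parse trees for n n q or n q or q (showing first 6 of 12):
  [Tree n [Tree n [Tree [Tree q] or [Tree n [Tree [Tree q] or [Tree q]]]]]]
  [Tree n [Tree n [Tree [Tree q] or [Tree [Tree n [Tree q]] or [Tree q]]]]]
  [Tree n [Tree n [Tree [Tree [Tree q] or [Tree n [Tree q]]] or [Tree q]]]]
  [Tree n [Tree [Tree n [Tree q]] or [Tree n [Tree [Tree q] or [Tree q]]]]]
  [Tree n [Tree [Tree n [Tree q]] or [Tree [Tree n [Tree q]] or [Tree q]]]]
  [Tree n [Tree [Tree n [Tree [Tree q] or [Tree n [Tree q]]]] or [Tree q]]]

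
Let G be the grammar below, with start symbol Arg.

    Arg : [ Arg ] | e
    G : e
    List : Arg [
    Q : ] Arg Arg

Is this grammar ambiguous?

(G, List, Q are unreachable from Arg, so their rules don't affect L(Arg).) L(Arg) is { openⁿ atom closeⁿ : n ≥ 0 }. The bracket depth fixes n, and the derivation is forced at every step.

Unambiguous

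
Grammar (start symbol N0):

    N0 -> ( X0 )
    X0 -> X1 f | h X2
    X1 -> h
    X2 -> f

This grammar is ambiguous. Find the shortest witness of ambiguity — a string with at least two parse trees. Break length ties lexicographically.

( h f )

length 4: ( h f ) has 2 parse trees

Two derivations of ( h f ):
  N0 ⇒ ( X0 ) ⇒ ( X1 f ) ⇒ ( h f )
  N0 ⇒ ( X0 ) ⇒ ( h X2 ) ⇒ ( h f )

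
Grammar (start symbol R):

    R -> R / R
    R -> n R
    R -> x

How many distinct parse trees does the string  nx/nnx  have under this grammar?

Parse trees for nx/nnx:
  [R [R n [R x]] / [R n [R n [R x]]]]
  [R n [R [R x] / [R n [R n [R x]]]]]

2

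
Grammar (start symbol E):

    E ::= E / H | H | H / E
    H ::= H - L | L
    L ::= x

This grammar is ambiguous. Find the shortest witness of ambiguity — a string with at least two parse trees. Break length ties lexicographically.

x / x

length 1: no string has ≥2 trees
length 3: x / x has 2 parse trees

Two derivations of x / x:
  E ⇒ E / H ⇒ H / H ⇒ L / H ⇒ x / H ⇒ x / L ⇒ x / x
  E ⇒ H / E ⇒ L / E ⇒ x / E ⇒ x / H ⇒ x / L ⇒ x / x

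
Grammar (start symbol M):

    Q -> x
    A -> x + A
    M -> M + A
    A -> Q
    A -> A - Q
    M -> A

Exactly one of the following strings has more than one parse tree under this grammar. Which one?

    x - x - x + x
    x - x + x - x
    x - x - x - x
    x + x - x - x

x + x - x - x

x - x - x + x: 1 tree
x - x + x - x: 1 tree
x - x - x - x: 1 tree
x + x - x - x: 4 trees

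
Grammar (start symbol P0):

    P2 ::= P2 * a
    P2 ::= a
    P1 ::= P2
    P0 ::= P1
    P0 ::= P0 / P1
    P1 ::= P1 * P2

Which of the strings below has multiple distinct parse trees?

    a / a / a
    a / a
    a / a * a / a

a / a / a: 1 tree
a / a: 1 tree
a / a * a / a: 2 trees

a / a * a / a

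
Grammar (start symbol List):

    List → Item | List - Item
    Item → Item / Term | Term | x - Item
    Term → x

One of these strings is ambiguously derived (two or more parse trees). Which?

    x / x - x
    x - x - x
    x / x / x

x - x - x

x / x - x: 1 tree
x - x - x: 4 trees
x / x / x: 1 tree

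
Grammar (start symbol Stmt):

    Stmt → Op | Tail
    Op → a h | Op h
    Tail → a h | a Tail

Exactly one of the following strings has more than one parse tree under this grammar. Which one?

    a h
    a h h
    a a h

a h: 2 trees
a h h: 1 tree
a a h: 1 tree

a h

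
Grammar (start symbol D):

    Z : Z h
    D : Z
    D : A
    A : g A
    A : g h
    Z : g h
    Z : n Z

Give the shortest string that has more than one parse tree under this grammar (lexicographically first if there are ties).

length 2: g h has 2 parse trees

Two derivations of g h:
  D ⇒ Z ⇒ g h
  D ⇒ A ⇒ g h

g h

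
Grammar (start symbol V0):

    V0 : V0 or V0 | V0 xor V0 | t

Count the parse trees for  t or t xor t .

Parse trees for t or t xor t:
  [V0 [V0 t] or [V0 [V0 t] xor [V0 t]]]
  [V0 [V0 [V0 t] or [V0 t]] xor [V0 t]]

2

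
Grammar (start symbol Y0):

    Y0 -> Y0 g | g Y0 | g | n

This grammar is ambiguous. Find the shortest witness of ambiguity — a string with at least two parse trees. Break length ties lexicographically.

length 1: no string has ≥2 trees
length 2: g g has 2 parse trees

Two derivations of g g:
  Y0 ⇒ Y0 g ⇒ g g
  Y0 ⇒ g Y0 ⇒ g g

g g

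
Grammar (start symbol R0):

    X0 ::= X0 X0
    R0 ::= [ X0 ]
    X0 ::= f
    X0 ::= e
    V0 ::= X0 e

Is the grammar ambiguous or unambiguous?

Witness: [ e e e ]

Derivation 1: R0 ⇒ [ X0 ] ⇒ [ X0 X0 ] ⇒ [ X0 X0 X0 ] ⇒ [ e X0 X0 ] ⇒ [ e e X0 ] ⇒ [ e e e ]
Derivation 2: R0 ⇒ [ X0 ] ⇒ [ X0 X0 ] ⇒ [ e X0 ] ⇒ [ e X0 X0 ] ⇒ [ e e X0 ] ⇒ [ e e e ]

Two distinct leftmost derivations for the same string.

Ambiguous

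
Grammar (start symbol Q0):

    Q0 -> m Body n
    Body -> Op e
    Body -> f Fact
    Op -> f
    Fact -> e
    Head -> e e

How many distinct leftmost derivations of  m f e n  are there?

2

Parse trees for m f e n:
  [Q0 m [Body [Op f] e] n]
  [Q0 m [Body f [Fact e]] n]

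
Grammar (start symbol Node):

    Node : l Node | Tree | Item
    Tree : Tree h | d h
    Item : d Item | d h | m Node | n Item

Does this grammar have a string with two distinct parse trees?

Witness: d h

Derivation 1: Node ⇒ Tree ⇒ d h
Derivation 2: Node ⇒ Item ⇒ d h

Two distinct leftmost derivations for the same string.

Ambiguous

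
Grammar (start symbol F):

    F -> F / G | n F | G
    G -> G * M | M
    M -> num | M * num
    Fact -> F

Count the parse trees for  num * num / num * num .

Parse trees for num * num / num * num:
  [F [F [G [G [M num]] * [M num]]] / [G [G [M num]] * [M num]]]
  [F [F [G [G [M num]] * [M num]]] / [G [M [M num] * num]]]
  [F [F [G [M [M num] * num]]] / [G [G [M num]] * [M num]]]
  [F [F [G [M [M num] * num]]] / [G [M [M num] * num]]]

4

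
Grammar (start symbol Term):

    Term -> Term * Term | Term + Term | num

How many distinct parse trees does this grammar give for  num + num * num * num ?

Parse trees for num + num * num * num:
  [Term [Term [Term num] + [Term num]] * [Term [Term num] * [Term num]]]
  [Term [Term [Term [Term num] + [Term num]] * [Term num]] * [Term num]]
  [Term [Term [Term num] + [Term [Term num] * [Term num]]] * [Term num]]
  [Term [Term num] + [Term [Term num] * [Term [Term num] * [Term num]]]]
  [Term [Term num] + [Term [Term [Term num] * [Term num]] * [Term num]]]

5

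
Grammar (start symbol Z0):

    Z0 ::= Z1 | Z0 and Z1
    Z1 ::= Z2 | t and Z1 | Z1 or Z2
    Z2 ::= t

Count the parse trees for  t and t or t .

3

Parse trees for t and t or t:
  [Z0 [Z1 t and [Z1 [Z1 [Z2 t]] or [Z2 t]]]]
  [Z0 [Z1 [Z1 t and [Z1 [Z2 t]]] or [Z2 t]]]
  [Z0 [Z0 [Z1 [Z2 t]]] and [Z1 [Z1 [Z2 t]] or [Z2 t]]]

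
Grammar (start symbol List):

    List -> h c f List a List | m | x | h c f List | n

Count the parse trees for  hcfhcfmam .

Parse trees for hcfhcfmam:
  [List h c f [List h c f [List m]] a [List m]]
  [List h c f [List h c f [List m] a [List m]]]

2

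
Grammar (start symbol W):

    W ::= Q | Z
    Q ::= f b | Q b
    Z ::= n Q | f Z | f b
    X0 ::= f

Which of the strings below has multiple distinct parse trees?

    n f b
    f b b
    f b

n f b: 1 tree
f b b: 1 tree
f b: 2 trees

f b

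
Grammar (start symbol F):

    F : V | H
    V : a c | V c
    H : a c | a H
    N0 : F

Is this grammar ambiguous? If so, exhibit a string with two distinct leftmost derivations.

Witness: a c

Derivation 1: F ⇒ V ⇒ a c
Derivation 2: F ⇒ H ⇒ a c

Two distinct leftmost derivations for the same string.

Ambiguous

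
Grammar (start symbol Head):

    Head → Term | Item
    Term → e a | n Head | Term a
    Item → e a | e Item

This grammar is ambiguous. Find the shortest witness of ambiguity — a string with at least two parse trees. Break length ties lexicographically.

length 2: e a has 2 parse trees

Two derivations of e a:
  Head ⇒ Term ⇒ e a
  Head ⇒ Item ⇒ e a

e a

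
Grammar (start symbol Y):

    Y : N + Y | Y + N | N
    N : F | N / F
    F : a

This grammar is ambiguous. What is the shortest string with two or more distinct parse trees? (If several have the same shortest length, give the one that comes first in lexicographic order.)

length 1: no string has ≥2 trees
length 3: a + a has 2 parse trees

Two derivations of a + a:
  Y ⇒ N + Y ⇒ F + Y ⇒ a + Y ⇒ a + N ⇒ a + F ⇒ a + a
  Y ⇒ Y + N ⇒ N + N ⇒ F + N ⇒ a + N ⇒ a + F ⇒ a + a

a + a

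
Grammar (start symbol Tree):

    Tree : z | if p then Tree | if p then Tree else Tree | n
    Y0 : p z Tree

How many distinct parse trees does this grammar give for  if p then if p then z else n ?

Parse trees for if p then if p then z else n:
  [Tree if p then [Tree if p then [Tree z] else [Tree n]]]
  [Tree if p then [Tree if p then [Tree z]] else [Tree n]]

2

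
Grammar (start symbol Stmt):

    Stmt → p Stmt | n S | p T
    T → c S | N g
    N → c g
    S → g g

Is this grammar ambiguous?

Witness: p c g g

Derivation 1: Stmt ⇒ p T ⇒ p c S ⇒ p c g g
Derivation 2: Stmt ⇒ p T ⇒ p N g ⇒ p c g g

Two distinct leftmost derivations for the same string.

Ambiguous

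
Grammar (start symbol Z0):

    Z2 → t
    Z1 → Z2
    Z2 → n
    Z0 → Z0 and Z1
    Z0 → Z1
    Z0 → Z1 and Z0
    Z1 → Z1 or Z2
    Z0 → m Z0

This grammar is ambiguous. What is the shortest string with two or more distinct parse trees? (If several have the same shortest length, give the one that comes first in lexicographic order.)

n and n

length 1: no string has ≥2 trees
length 2: no string has ≥2 trees
length 3: n and n has 2 parse trees

Two derivations of n and n:
  Z0 ⇒ Z0 and Z1 ⇒ Z1 and Z1 ⇒ Z2 and Z1 ⇒ n and Z1 ⇒ n and Z2 ⇒ n and n
  Z0 ⇒ Z1 and Z0 ⇒ Z2 and Z0 ⇒ n and Z0 ⇒ n and Z1 ⇒ n and Z2 ⇒ n and n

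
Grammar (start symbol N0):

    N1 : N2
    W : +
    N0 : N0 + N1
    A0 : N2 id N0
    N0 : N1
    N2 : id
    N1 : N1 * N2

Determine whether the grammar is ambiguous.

Unambiguous

Only N0, N1, N2 are reachable from N0; ignoring the rest: This is a standard precedence ladder (N0 over N1 over N2), with each level left-recursive on its own operator ('+' at N0, '*' at N1). That structure is LR(1), hence unambiguous.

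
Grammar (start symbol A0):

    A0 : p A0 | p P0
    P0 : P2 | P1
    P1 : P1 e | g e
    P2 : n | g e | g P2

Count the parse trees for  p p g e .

2

Parse trees for p p g e:
  [A0 p [A0 p [P0 [P2 g e]]]]
  [A0 p [A0 p [P0 [P1 g e]]]]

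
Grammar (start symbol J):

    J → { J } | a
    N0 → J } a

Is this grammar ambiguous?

(N0 is unreachable from J, so its rules don't affect L(J).) Each string is a nest of matched brackets around a single atom. An opening bracket forces the recursive rule; an atom forces the base rule.

Unambiguous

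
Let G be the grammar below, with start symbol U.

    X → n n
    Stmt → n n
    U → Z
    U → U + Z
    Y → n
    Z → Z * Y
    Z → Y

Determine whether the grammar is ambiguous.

Unambiguous

Only U, Z, Y are reachable from U; ignoring the rest: This is a standard precedence ladder (U over Z over Y), with each level left-recursive on its own operator ('+' at U, '*' at Z). That structure is LR(1), hence unambiguous.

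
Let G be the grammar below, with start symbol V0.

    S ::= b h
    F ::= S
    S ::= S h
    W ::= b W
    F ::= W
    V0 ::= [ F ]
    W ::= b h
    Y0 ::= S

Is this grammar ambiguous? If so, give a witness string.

Ambiguous

Witness: [ b h ]

Derivation 1: V0 ⇒ [ F ] ⇒ [ S ] ⇒ [ b h ]
Derivation 2: V0 ⇒ [ F ] ⇒ [ W ] ⇒ [ b h ]

Two distinct leftmost derivations for the same string.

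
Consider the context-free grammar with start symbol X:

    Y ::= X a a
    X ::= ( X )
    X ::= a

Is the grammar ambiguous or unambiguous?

Only X is reachable from X; ignoring the rest: Each string is a nest of matched brackets around a single atom. An opening bracket forces the recursive rule; an atom forces the base rule.

Unambiguous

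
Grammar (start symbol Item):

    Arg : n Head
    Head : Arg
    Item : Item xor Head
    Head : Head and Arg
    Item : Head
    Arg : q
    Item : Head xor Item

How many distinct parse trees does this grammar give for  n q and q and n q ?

Parse trees for n q and q and n q:
  [Item [Head [Arg n [Head [Head [Head [Arg q]] and [Arg q]] and [Arg n [Head [Arg q]]]]]]]
  [Item [Head [Head [Arg n [Head [Head [Arg q]] and [Arg q]]]] and [Arg n [Head [Arg q]]]]]
  [Item [Head [Head [Head [Arg n [Head [Arg q]]]] and [Arg q]] and [Arg n [Head [Arg q]]]]]

3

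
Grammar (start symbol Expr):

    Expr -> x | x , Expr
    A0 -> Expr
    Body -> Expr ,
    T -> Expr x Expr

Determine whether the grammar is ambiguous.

Unambiguous

(A0, Body, T are unreachable from Expr, so their rules don't affect L(Expr).) The reachable grammar is A → atom sep A | atom. Each atom is followed by either the separator (recurse) or end-of-string (stop) — no choice point.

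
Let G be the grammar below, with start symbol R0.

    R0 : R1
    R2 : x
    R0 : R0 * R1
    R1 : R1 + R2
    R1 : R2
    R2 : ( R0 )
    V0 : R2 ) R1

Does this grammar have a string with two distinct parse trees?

(V0 is unreachable from R0, so its rules don't affect L(R0).) R0 → R0 * R1 | R1  ;  R1 → R1 + R2 | R2  — a left-associative chain with R2 at the bottom. Each string factors uniquely by precedence.

Unambiguous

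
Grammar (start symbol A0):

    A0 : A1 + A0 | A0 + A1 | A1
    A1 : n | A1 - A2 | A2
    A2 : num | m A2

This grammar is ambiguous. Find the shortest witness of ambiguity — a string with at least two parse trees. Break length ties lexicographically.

length 1: no string has ≥2 trees
length 2: no string has ≥2 trees
length 3: n + n has 2 parse trees

Two derivations of n + n:
  A0 ⇒ A1 + A0 ⇒ n + A0 ⇒ n + A1 ⇒ n + n
  A0 ⇒ A0 + A1 ⇒ A1 + A1 ⇒ n + A1 ⇒ n + n

n + n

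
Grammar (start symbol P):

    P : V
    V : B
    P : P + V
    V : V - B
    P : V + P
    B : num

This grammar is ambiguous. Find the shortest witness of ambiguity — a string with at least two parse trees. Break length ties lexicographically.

length 1: no string has ≥2 trees
length 3: num + num has 2 parse trees

Two derivations of num + num:
  P ⇒ P + V ⇒ V + V ⇒ B + V ⇒ num + V ⇒ num + B ⇒ num + num
  P ⇒ V + P ⇒ B + P ⇒ num + P ⇒ num + V ⇒ num + B ⇒ num + num

num + num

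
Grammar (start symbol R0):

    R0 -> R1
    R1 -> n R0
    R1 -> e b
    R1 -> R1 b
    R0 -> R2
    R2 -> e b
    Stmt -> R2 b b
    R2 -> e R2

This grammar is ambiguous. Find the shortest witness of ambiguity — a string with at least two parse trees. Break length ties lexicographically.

length 2: e b has 2 parse trees

Two derivations of e b:
  R0 ⇒ R1 ⇒ e b
  R0 ⇒ R2 ⇒ e b

e b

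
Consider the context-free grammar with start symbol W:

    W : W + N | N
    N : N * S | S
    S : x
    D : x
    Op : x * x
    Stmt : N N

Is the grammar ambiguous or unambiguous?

(D, Op, Stmt are unreachable from W, so their rules don't affect L(W).) The grammar is stratified — W handles '+' (left-recursive), N handles '*', S atoms. Each operator has a fixed associativity and precedence level, so every string has one parse.

Unambiguous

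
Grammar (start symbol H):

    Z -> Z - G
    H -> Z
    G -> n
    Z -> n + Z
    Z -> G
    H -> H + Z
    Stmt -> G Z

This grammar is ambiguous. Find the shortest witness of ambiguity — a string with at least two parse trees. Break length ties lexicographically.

length 1: no string has ≥2 trees
length 3: n + n has 2 parse trees

Two derivations of n + n:
  H ⇒ Z ⇒ n + Z ⇒ n + G ⇒ n + n
  H ⇒ H + Z ⇒ Z + Z ⇒ G + Z ⇒ n + Z ⇒ n + G ⇒ n + n

n + n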